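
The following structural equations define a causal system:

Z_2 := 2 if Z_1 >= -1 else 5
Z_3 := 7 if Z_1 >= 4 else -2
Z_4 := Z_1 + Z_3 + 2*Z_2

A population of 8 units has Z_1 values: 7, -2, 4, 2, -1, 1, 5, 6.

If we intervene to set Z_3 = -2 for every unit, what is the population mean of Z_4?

Under do(Z_3=-2), Z_3's equation is replaced by Z_3=-2 for every unit. Per-unit Z_4: 9, 6, 6, 4, 1, 3, 7, 8. Mean = 5.5.

5.5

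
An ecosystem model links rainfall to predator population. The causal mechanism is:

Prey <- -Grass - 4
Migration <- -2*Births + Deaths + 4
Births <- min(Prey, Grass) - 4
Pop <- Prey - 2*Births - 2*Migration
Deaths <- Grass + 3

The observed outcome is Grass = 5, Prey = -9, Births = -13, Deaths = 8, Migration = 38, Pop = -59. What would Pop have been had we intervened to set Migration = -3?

23

The intervention breaks the incoming arrows to Migration: Migration <- -2*Births + Deaths + 4 no longer applies, and Migration = -3.
Prey = -Grass - 4  [with Grass=5]  = -9
Births = min(Prey, Grass) - 4  [with Prey=-9, Grass=5]  = -13
Pop = Prey - 2*Births - 2*Migration  [with Prey=-9, Births=-13, Migration=-3]  = 23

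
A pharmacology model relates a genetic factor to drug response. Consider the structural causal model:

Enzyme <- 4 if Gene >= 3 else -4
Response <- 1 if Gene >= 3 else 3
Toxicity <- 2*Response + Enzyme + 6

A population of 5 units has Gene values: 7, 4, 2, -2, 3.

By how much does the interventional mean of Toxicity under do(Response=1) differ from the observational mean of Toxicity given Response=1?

-3.2

Every unit gets Response=1 under the intervention. Toxicity values become 12, 12, 4, 4, 12; E[Toxicity|do(Response=1)] = 8.8.
Conditioning on Response=1 selects the 3 unit(s) with Gene ∈ {7, 4, 3}. Their Toxicity values: 12, 12, 12. Mean = 12.
Difference = 8.8 − 12 = -3.2.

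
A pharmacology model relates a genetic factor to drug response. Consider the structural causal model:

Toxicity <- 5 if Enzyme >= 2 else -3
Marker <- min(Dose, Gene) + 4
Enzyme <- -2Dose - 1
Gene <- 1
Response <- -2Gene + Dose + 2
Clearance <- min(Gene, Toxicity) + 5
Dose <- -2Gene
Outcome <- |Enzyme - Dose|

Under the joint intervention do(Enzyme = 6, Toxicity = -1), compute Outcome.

Setting Enzyme = 6, Toxicity = -1 by intervention discards those variables' equations.
Dose = -2Gene  [with Gene=1]  = -2
Outcome = |Enzyme - Dose|  [with Enzyme=6, Dose=-2]  = 8

8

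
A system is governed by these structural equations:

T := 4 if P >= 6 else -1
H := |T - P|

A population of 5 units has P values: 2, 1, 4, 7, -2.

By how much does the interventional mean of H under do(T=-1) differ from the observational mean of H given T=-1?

1.05

The intervention sets T=-1 in all 5 units regardless of P. Recomputing H per unit gives 3, 2, 5, 8, 1; average 3.8.
Observing T=-1 restricts to units where T's equation naturally yields -1: P ∈ {2, 1, 4, -2}. In that subpopulation H = 3, 2, 5, 1, mean 2.75.
Difference = 3.8 − 2.75 = 1.05.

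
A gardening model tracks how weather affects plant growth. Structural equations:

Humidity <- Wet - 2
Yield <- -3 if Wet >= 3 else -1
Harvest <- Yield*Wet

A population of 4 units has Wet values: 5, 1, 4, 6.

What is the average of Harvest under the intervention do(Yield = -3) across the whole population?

Every unit gets Yield=-3 under the intervention. Harvest values become -15, -3, -12, -18; E[Harvest|do(Yield=-3)] = -12.

-12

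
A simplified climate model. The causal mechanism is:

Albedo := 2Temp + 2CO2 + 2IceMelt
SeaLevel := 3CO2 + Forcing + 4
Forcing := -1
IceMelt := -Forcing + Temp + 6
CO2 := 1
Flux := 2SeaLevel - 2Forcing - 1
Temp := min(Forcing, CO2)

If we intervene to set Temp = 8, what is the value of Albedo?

do(Temp=8) replaces the equation Temp := min(Forcing, CO2) with the constant Temp = 8.
IceMelt = -Forcing + Temp + 6  [with Forcing=-1, Temp=8]  = 15
Albedo = 2Temp + 2CO2 + 2IceMelt  [with Temp=8, CO2=1, IceMelt=15]  = 48

48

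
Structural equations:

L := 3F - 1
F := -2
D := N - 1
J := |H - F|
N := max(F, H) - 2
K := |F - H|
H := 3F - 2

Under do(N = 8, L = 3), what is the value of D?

Setting N = 8, L = 3 by intervention discards those variables' equations.
D = N - 1  [with N=8]  = 7

7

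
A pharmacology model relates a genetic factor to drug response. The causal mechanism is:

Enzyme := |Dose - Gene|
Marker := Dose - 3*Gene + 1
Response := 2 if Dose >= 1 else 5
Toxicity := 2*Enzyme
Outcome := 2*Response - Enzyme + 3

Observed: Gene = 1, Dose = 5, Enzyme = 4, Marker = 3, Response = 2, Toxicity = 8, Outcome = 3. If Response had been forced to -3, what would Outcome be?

-7

Under do(Response=-3), the mechanism Response := 2 if Dose >= 1 else 5 is discarded; Response is fixed at -3.
Enzyme = |Dose - Gene|  [with Dose=5, Gene=1]  = 4
Outcome = 2*Response - Enzyme + 3  [with Response=-3, Enzyme=4]  = -7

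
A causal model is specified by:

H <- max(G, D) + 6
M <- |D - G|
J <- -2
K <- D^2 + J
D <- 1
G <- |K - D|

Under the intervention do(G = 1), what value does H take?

Intervening sets G = 1 and removes its equation (G <- |K - D|).
H = max(G, D) + 6  [with G=1, D=1]  = 7

7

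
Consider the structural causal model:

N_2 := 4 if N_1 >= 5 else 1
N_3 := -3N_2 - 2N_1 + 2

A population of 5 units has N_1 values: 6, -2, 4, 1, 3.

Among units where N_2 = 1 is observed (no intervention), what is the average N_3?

E[N_3|N_2=1] averages over only the 4 units with N_2=1 (N_1 = -2, 4, 1, 3): N_3 = 3, -9, -3, -7, mean -4.

-4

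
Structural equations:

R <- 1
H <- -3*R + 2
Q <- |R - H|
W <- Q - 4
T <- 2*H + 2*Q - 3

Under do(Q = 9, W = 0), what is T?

The joint intervention fixes Q = 9, W = 0, removing each variable's own equation.
H = -3*R + 2  [with R=1]  = -1
T = 2*H + 2*Q - 3  [with H=-1, Q=9]  = 13

13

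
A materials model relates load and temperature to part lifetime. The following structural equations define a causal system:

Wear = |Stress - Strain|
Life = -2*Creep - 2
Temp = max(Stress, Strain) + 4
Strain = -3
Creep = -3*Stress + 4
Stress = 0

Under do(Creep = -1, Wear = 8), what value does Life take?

The joint intervention fixes Creep = -1, Wear = 8, removing each variable's own equation.
Life = -2*Creep - 2  [with Creep=-1]  = 0

0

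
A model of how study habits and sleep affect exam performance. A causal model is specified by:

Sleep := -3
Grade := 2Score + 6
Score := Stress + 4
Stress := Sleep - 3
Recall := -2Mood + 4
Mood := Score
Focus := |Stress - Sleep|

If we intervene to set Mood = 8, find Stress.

Under do(Mood=8), the mechanism Mood := Score is discarded; Mood is fixed at 8.
No directed path runs from Mood to Stress, so Stress keeps its natural value.
Stress = Sleep - 3  [with Sleep=-3]  = -6

-6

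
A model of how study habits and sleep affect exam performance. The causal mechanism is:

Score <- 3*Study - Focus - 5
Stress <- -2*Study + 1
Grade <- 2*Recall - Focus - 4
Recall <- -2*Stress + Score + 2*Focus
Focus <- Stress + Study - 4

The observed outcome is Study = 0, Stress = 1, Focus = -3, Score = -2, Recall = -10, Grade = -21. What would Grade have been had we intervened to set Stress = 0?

-18

Under do(Stress=0), the mechanism Stress <- -2*Study + 1 is discarded; Stress is fixed at 0.
Focus = Stress + Study - 4  [with Stress=0, Study=0]  = -4
Score = 3*Study - Focus - 5  [with Study=0, Focus=-4]  = -1
Recall = -2*Stress + Score + 2*Focus  [with Stress=0, Score=-1, Focus=-4]  = -9
Grade = 2*Recall - Focus - 4  [with Recall=-9, Focus=-4]  = -18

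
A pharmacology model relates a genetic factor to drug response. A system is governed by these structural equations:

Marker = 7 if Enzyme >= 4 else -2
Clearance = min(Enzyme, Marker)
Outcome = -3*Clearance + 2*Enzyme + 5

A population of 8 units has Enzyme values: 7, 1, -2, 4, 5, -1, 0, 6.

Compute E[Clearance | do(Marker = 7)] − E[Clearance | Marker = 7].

do(Marker=7) breaks Marker's dependence on Enzyme. With Marker=7 fixed, Clearance across the units is 7, 1, -2, 4, 5, -1, 0, 6, mean 2.5.
Conditioning on Marker=7 selects the 4 unit(s) with Enzyme ∈ {7, 4, 5, 6}. Their Clearance values: 7, 4, 5, 6. Mean = 5.5.
Difference = 2.5 − 5.5 = -3.

-3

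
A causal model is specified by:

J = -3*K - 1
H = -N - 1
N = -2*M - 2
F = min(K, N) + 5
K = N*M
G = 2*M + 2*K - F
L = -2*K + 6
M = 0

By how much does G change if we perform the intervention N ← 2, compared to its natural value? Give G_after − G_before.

do(N=2) replaces the equation N = -2*M - 2 with the constant N = 2.
K = N*M  [with N=2, M=0]  = 0
F = min(K, N) + 5  [with K=0, N=2]  = 5
G = 2*M + 2*K - F  [with M=0, K=0, F=5]  = -5
Without intervention: N = -2*M - 2  [with M=0]  = -2; K = N*M  [with N=-2, M=0]  = 0; F = min(K, N) + 5  [with K=0, N=-2]  = 3; G = 2*M + 2*K - F  [with M=0, K=0, F=3]  = -3.
Change = -5 − (-3) = -2.

-2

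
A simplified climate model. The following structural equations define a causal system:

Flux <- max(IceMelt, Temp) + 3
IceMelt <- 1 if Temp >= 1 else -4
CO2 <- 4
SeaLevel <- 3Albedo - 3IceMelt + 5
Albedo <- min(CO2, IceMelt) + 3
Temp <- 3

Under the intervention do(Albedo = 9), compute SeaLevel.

29

Intervening sets Albedo = 9 and removes its equation (Albedo <- min(CO2, IceMelt) + 3).
IceMelt = 1 if Temp >= 1 else -4  [with Temp=3]  = 1
SeaLevel = 3Albedo - 3IceMelt + 5  [with Albedo=9, IceMelt=1]  = 29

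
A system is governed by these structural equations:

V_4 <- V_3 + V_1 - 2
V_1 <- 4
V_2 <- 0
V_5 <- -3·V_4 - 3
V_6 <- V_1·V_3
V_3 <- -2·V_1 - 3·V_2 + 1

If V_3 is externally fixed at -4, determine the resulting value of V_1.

Under do(V_3=-4), the mechanism V_3 <- -2·V_1 - 3·V_2 + 1 is discarded; V_3 is fixed at -4.
V_1 is not downstream of the intervention, so its value is determined by the original equations.

4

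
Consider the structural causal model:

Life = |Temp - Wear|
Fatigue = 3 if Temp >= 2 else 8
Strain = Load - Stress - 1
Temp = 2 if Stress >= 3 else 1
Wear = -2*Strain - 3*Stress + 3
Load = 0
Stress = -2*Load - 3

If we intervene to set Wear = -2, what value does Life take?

Under do(Wear=-2), the mechanism Wear = -2*Strain - 3*Stress + 3 is discarded; Wear is fixed at -2.
Stress = -2*Load - 3  [with Load=0]  = -3
Temp = 2 if Stress >= 3 else 1  [with Stress=-3]  = 1
Life = |Temp - Wear|  [with Temp=1, Wear=-2]  = 3

3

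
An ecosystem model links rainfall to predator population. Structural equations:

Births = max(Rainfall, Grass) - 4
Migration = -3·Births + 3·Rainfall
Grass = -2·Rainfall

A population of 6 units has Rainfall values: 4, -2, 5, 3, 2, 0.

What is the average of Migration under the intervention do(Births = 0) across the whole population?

6

do(Births=0) breaks Births's dependence on Rainfall. With Births=0 fixed, Migration across the units is 12, -6, 15, 9, 6, 0, mean 6.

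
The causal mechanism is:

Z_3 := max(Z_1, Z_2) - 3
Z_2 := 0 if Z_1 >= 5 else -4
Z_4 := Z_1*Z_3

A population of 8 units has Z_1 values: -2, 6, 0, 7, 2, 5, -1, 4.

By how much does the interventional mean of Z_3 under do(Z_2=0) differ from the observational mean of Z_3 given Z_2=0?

-3

The intervention sets Z_2=0 in all 8 units regardless of Z_1. Recomputing Z_3 per unit gives -3, 3, -3, 4, -1, 2, -3, 1; average 0.
E[Z_3|Z_2=0] averages over only the 3 units with Z_2=0 (Z_1 = 6, 7, 5): Z_3 = 3, 4, 2, mean 3.
Difference = 0 − 3 = -3.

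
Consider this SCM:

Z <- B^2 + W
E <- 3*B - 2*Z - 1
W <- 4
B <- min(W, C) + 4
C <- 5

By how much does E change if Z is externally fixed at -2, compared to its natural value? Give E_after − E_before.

Intervening sets Z = -2 and removes its equation (Z <- B^2 + W).
B = min(W, C) + 4  [with W=4, C=5]  = 8
E = 3*B - 2*Z - 1  [with B=8, Z=-2]  = 27
Without intervention: B = min(W, C) + 4  [with W=4, C=5]  = 8; Z = B^2 + W  [with B=8, W=4]  = 68; E = 3*B - 2*Z - 1  [with B=8, Z=68]  = -113.
Change = 27 − (-113) = 140.

140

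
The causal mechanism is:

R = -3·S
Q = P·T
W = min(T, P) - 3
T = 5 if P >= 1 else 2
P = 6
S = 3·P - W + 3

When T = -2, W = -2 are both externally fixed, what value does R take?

-69

The joint intervention fixes T = -2, W = -2, removing each variable's own equation.
S = 3·P - W + 3  [with P=6, W=-2]  = 23
R = -3·S  [with S=23]  = -69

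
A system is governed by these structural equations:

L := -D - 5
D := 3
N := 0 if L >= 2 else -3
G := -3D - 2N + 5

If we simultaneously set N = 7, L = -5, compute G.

-18

The joint intervention fixes N = 7, L = -5, removing each variable's own equation.
G = -3D - 2N + 5  [with D=3, N=7]  = -18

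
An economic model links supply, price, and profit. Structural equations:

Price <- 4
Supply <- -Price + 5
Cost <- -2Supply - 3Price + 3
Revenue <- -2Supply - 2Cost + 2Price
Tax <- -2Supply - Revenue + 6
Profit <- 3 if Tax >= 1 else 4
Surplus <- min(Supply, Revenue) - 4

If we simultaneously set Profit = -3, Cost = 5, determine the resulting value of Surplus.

Under do(Profit = -3, Cost = 5), each intervened variable's structural equation is replaced by its fixed value.
Supply = -Price + 5  [with Price=4]  = 1
Revenue = -2Supply - 2Cost + 2Price  [with Supply=1, Cost=5, Price=4]  = -4
Surplus = min(Supply, Revenue) - 4  [with Supply=1, Revenue=-4]  = -8

-8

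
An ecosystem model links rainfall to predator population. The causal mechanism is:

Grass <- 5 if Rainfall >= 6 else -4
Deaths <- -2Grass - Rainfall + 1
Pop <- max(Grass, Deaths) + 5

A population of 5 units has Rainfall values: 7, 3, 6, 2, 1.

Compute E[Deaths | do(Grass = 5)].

-12.8

do(Grass=5) breaks Grass's dependence on Rainfall. With Grass=5 fixed, Deaths across the units is -16, -12, -15, -11, -10, mean -12.8.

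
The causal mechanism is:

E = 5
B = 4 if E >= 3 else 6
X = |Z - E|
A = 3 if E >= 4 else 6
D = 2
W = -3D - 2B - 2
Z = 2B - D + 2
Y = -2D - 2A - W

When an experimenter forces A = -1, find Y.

Intervening sets A = -1 and removes its equation (A = 3 if E >= 4 else 6).
B = 4 if E >= 3 else 6  [with E=5]  = 4
W = -3D - 2B - 2  [with D=2, B=4]  = -16
Y = -2D - 2A - W  [with D=2, A=-1, W=-16]  = 14

14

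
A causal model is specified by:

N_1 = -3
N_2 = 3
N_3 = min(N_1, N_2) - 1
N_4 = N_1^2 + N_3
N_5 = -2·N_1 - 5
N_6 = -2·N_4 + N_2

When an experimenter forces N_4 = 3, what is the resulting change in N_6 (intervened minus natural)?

Under do(N_4=3), the mechanism N_4 = N_1^2 + N_3 is discarded; N_4 is fixed at 3.
N_6 = -2·N_4 + N_2  [with N_4=3, N_2=3]  = -3
Without intervention: N_3 = min(N_1, N_2) - 1  [with N_1=-3, N_2=3]  = -4; N_4 = N_1^2 + N_3  [with N_1=-3, N_3=-4]  = 5; N_6 = -2·N_4 + N_2  [with N_4=5, N_2=3]  = -7.
Change = -3 − (-7) = 4.

4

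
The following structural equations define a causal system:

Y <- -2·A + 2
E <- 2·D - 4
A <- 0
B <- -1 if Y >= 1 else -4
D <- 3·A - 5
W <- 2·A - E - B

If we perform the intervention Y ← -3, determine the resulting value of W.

Under do(Y=-3), the mechanism Y <- -2·A + 2 is discarded; Y is fixed at -3.
D = 3·A - 5  [with A=0]  = -5
E = 2·D - 4  [with D=-5]  = -14
B = -1 if Y >= 1 else -4  [with Y=-3]  = -4
W = 2·A - E - B  [with A=0, E=-14, B=-4]  = 18

18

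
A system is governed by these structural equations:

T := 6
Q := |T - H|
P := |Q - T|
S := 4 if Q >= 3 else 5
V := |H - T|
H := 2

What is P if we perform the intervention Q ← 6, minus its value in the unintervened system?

-2

Intervening sets Q = 6 and removes its equation (Q := |T - H|).
P = |Q - T|  [with Q=6, T=6]  = 0
Without intervention: Q = |T - H|  [with T=6, H=2]  = 4; P = |Q - T|  [with Q=4, T=6]  = 2.
Change = 0 − 2 = -2.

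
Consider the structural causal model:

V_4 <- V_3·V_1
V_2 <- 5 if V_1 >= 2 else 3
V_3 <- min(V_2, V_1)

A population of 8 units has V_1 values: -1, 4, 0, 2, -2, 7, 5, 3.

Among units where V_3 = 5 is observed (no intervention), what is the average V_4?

Observing V_3=5 restricts to units where V_3's equation naturally yields 5: V_1 ∈ {7, 5}. In that subpopulation V_4 = 35, 25, mean 30.

30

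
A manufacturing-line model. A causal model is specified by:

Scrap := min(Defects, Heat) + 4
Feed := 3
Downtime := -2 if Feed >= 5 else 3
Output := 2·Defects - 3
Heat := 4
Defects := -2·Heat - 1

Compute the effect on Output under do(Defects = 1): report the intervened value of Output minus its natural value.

do(Defects=1) replaces the equation Defects := -2·Heat - 1 with the constant Defects = 1.
Output = 2·Defects - 3  [with Defects=1]  = -1
Without intervention: Defects = -2·Heat - 1  [with Heat=4]  = -9; Output = 2·Defects - 3  [with Defects=-9]  = -21.
Change = -1 − (-21) = 20.

20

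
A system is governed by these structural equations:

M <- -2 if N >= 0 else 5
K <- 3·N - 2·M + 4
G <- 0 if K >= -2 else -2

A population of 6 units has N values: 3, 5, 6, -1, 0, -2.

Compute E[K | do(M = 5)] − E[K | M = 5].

10

Every unit gets M=5 under the intervention. K values become 3, 9, 12, -9, -6, -12; E[K|do(M=5)] = -0.5.
E[K|M=5] averages over only the 2 units with M=5 (N = -1, -2): K = -9, -12, mean -10.5.
Difference = -0.5 − (-10.5) = 10.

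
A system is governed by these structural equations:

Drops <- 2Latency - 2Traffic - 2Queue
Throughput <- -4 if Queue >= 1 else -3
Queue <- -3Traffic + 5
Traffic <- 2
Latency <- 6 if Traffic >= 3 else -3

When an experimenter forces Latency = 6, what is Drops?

Under do(Latency=6), the mechanism Latency <- 6 if Traffic >= 3 else -3 is discarded; Latency is fixed at 6.
Queue = -3Traffic + 5  [with Traffic=2]  = -1
Drops = 2Latency - 2Traffic - 2Queue  [with Latency=6, Traffic=2, Queue=-1]  = 10

10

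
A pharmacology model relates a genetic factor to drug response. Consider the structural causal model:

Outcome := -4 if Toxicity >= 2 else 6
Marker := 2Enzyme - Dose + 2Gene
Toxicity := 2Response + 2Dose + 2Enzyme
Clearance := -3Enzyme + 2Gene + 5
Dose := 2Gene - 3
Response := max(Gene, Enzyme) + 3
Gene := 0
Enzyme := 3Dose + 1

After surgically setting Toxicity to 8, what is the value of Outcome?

Intervening sets Toxicity = 8 and removes its equation (Toxicity := 2Response + 2Dose + 2Enzyme).
Outcome = -4 if Toxicity >= 2 else 6  [with Toxicity=8]  = -4

-4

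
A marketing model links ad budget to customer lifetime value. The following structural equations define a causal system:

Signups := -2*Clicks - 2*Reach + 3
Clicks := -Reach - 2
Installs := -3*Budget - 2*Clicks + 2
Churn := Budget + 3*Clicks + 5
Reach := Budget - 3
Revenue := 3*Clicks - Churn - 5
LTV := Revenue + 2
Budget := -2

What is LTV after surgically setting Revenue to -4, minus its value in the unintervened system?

do(Revenue=-4) replaces the equation Revenue := 3*Clicks - Churn - 5 with the constant Revenue = -4.
LTV = Revenue + 2  [with Revenue=-4]  = -2
Without intervention: Reach = Budget - 3  [with Budget=-2]  = -5; Clicks = -Reach - 2  [with Reach=-5]  = 3; Churn = Budget + 3*Clicks + 5  [with Budget=-2, Clicks=3]  = 12; Revenue = 3*Clicks - Churn - 5  [with Clicks=3, Churn=12]  = -8; LTV = Revenue + 2  [with Revenue=-8]  = -6.
Change = -2 − (-6) = 4.

4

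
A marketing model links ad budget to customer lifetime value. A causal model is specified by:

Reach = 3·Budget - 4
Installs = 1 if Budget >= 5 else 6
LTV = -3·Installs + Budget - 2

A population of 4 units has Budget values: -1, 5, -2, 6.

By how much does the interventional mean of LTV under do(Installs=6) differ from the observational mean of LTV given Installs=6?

3.5

Every unit gets Installs=6 under the intervention. LTV values become -21, -15, -22, -14; E[LTV|do(Installs=6)] = -18.
Conditioning on Installs=6 selects the 2 unit(s) with Budget ∈ {-1, -2}. Their LTV values: -21, -22. Mean = -21.5.
Difference = -18 − (-21.5) = 3.5.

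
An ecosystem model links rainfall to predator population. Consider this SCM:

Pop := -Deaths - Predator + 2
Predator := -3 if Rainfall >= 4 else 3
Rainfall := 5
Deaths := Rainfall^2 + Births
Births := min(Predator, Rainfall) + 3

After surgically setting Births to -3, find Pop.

do(Births=-3) replaces the equation Births := min(Predator, Rainfall) + 3 with the constant Births = -3.
Predator = -3 if Rainfall >= 4 else 3  [with Rainfall=5]  = -3
Deaths = Rainfall^2 + Births  [with Rainfall=5, Births=-3]  = 22
Pop = -Deaths - Predator + 2  [with Deaths=22, Predator=-3]  = -17

-17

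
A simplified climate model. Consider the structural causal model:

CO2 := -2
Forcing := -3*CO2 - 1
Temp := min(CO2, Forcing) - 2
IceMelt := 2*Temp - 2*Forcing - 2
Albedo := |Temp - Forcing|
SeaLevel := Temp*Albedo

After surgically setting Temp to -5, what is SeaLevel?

-50

The intervention breaks the incoming arrows to Temp: Temp := min(CO2, Forcing) - 2 no longer applies, and Temp = -5.
Forcing = -3*CO2 - 1  [with CO2=-2]  = 5
Albedo = |Temp - Forcing|  [with Temp=-5, Forcing=5]  = 10
SeaLevel = Temp*Albedo  [with Temp=-5, Albedo=10]  = -50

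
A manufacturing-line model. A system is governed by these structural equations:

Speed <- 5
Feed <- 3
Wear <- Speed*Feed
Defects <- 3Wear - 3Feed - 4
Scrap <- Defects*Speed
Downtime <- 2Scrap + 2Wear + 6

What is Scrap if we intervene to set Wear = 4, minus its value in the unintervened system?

do(Wear=4) replaces the equation Wear <- Speed*Feed with the constant Wear = 4.
Defects = 3Wear - 3Feed - 4  [with Wear=4, Feed=3]  = -1
Scrap = Defects*Speed  [with Defects=-1, Speed=5]  = -5
Without intervention: Wear = Speed*Feed  [with Speed=5, Feed=3]  = 15; Defects = 3Wear - 3Feed - 4  [with Wear=15, Feed=3]  = 32; Scrap = Defects*Speed  [with Defects=32, Speed=5]  = 160.
Change = -5 − 160 = -165.

-165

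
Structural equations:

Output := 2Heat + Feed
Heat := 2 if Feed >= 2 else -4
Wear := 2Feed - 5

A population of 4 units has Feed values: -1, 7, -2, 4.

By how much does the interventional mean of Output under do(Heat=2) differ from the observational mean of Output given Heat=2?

do(Heat=2) breaks Heat's dependence on Feed. With Heat=2 fixed, Output across the units is 3, 11, 2, 8, mean 6.
E[Output|Heat=2] averages over only the 2 units with Heat=2 (Feed = 7, 4): Output = 11, 8, mean 9.5.
Difference = 6 − 9.5 = -3.5.

-3.5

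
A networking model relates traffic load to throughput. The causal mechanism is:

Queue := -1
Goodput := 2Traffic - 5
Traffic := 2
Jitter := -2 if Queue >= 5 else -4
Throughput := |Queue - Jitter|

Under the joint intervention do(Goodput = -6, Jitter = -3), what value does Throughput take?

2

Under do(Goodput = -6, Jitter = -3), each intervened variable's structural equation is replaced by its fixed value.
Throughput = |Queue - Jitter|  [with Queue=-1, Jitter=-3]  = 2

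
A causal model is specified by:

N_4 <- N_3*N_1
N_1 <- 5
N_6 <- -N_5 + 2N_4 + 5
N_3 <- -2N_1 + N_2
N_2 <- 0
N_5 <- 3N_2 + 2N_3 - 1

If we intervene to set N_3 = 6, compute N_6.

54

The intervention breaks the incoming arrows to N_3: N_3 <- -2N_1 + N_2 no longer applies, and N_3 = 6.
N_4 = N_3*N_1  [with N_3=6, N_1=5]  = 30
N_5 = 3N_2 + 2N_3 - 1  [with N_2=0, N_3=6]  = 11
N_6 = -N_5 + 2N_4 + 5  [with N_5=11, N_4=30]  = 54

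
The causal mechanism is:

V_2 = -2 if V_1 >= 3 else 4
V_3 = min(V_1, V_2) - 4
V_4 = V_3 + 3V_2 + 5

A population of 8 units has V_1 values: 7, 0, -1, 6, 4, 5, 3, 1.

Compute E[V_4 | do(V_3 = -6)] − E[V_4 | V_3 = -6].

6.75

The intervention sets V_3=-6 in all 8 units regardless of V_1. Recomputing V_4 per unit gives -7, 11, 11, -7, -7, -7, -7, 11; average -0.25.
Observing V_3=-6 restricts to units where V_3's equation naturally yields -6: V_1 ∈ {7, 6, 4, 5, 3}. In that subpopulation V_4 = -7, -7, -7, -7, -7, mean -7.
Difference = -0.25 − (-7) = 6.75.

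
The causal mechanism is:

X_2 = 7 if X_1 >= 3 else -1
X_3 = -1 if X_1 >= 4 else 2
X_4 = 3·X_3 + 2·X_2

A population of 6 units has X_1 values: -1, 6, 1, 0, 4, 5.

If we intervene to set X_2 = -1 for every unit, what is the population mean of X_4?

do(X_2=-1) breaks X_2's dependence on X_1. With X_2=-1 fixed, X_4 across the units is 4, -5, 4, 4, -5, -5, mean -0.5.

-0.5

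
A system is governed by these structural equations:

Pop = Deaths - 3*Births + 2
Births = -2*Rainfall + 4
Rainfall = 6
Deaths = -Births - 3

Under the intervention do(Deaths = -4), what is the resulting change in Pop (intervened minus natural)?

-9

The intervention breaks the incoming arrows to Deaths: Deaths = -Births - 3 no longer applies, and Deaths = -4.
Births = -2*Rainfall + 4  [with Rainfall=6]  = -8
Pop = Deaths - 3*Births + 2  [with Deaths=-4, Births=-8]  = 22
Without intervention: Births = -2*Rainfall + 4  [with Rainfall=6]  = -8; Deaths = -Births - 3  [with Births=-8]  = 5; Pop = Deaths - 3*Births + 2  [with Deaths=5, Births=-8]  = 31.
Change = 22 − 31 = -9.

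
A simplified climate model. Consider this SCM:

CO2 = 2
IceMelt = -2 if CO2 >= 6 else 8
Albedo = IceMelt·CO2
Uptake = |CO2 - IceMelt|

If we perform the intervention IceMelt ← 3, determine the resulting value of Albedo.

The intervention breaks the incoming arrows to IceMelt: IceMelt = -2 if CO2 >= 6 else 8 no longer applies, and IceMelt = 3.
Albedo = IceMelt·CO2  [with IceMelt=3, CO2=2]  = 6

6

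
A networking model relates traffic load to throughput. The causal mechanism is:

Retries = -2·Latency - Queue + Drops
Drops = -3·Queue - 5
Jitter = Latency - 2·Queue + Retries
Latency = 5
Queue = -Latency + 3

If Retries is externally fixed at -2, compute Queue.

-2

The intervention breaks the incoming arrows to Retries: Retries = -2·Latency - Queue + Drops no longer applies, and Retries = -2.
Since Queue is not a descendant of the intervened variable, it is unaffected.
Queue = -Latency + 3  [with Latency=5]  = -2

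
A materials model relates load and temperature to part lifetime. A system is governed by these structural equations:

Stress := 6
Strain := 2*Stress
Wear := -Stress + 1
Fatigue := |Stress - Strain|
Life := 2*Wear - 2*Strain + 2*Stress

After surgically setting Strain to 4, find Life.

-6

do(Strain=4) replaces the equation Strain := 2*Stress with the constant Strain = 4.
Wear = -Stress + 1  [with Stress=6]  = -5
Life = 2*Wear - 2*Strain + 2*Stress  [with Wear=-5, Strain=4, Stress=6]  = -6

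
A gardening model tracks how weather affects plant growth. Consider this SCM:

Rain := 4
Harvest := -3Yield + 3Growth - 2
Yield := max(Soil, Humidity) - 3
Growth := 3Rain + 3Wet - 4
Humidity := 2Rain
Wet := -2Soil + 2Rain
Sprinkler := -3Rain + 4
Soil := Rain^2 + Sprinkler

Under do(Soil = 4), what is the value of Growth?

8

do(Soil=4) replaces the equation Soil := Rain^2 + Sprinkler with the constant Soil = 4.
Wet = -2Soil + 2Rain  [with Soil=4, Rain=4]  = 0
Growth = 3Rain + 3Wet - 4  [with Rain=4, Wet=0]  = 8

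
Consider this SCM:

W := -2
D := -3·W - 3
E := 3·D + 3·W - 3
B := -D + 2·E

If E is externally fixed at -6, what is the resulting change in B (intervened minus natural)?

-12

The intervention breaks the incoming arrows to E: E := 3·D + 3·W - 3 no longer applies, and E = -6.
D = -3·W - 3  [with W=-2]  = 3
B = -D + 2·E  [with D=3, E=-6]  = -15
Without intervention: D = -3·W - 3  [with W=-2]  = 3; E = 3·D + 3·W - 3  [with D=3, W=-2]  = 0; B = -D + 2·E  [with D=3, E=0]  = -3.
Change = -15 − (-3) = -12.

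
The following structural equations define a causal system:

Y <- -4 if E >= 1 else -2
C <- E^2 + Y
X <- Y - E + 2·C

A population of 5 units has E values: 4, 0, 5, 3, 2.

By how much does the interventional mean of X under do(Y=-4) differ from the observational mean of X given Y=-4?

Under do(Y=-4), Y's equation is replaced by Y=-4 for every unit. Per-unit X: 16, -12, 33, 3, -6. Mean = 6.8.
Conditioning on Y=-4 selects the 4 unit(s) with E ∈ {4, 5, 3, 2}. Their X values: 16, 33, 3, -6. Mean = 11.5.
Difference = 6.8 − 11.5 = -4.7.

-4.7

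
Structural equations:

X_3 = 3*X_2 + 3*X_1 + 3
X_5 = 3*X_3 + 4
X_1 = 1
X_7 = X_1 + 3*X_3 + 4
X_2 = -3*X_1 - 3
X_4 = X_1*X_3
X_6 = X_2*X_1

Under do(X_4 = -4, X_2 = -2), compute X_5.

4

The joint intervention fixes X_4 = -4, X_2 = -2, removing each variable's own equation.
X_3 = 3*X_2 + 3*X_1 + 3  [with X_2=-2, X_1=1]  = 0
X_5 = 3*X_3 + 4  [with X_3=0]  = 4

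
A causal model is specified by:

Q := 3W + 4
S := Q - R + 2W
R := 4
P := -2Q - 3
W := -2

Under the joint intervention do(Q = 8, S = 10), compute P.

The joint intervention fixes Q = 8, S = 10, removing each variable's own equation.
P = -2Q - 3  [with Q=8]  = -19

-19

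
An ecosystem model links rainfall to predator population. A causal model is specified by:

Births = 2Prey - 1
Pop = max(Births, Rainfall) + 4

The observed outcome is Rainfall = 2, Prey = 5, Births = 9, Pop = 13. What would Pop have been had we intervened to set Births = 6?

The intervention breaks the incoming arrows to Births: Births = 2Prey - 1 no longer applies, and Births = 6.
Pop = max(Births, Rainfall) + 4  [with Births=6, Rainfall=2]  = 10

10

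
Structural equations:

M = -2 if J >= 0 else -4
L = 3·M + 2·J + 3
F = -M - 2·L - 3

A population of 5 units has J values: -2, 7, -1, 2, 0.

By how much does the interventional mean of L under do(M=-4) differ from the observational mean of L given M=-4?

Under do(M=-4), M's equation is replaced by M=-4 for every unit. Per-unit L: -13, 5, -11, -5, -9. Mean = -6.6.
Observing M=-4 restricts to units where M's equation naturally yields -4: J ∈ {-2, -1}. In that subpopulation L = -13, -11, mean -12.
Difference = -6.6 − (-12) = 5.4.

5.4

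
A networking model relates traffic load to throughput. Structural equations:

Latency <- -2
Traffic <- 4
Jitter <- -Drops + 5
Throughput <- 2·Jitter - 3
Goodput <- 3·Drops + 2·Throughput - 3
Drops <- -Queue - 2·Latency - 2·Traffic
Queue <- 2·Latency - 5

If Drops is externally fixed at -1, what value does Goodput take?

12

The intervention breaks the incoming arrows to Drops: Drops <- -Queue - 2·Latency - 2·Traffic no longer applies, and Drops = -1.
Jitter = -Drops + 5  [with Drops=-1]  = 6
Throughput = 2·Jitter - 3  [with Jitter=6]  = 9
Goodput = 3·Drops + 2·Throughput - 3  [with Drops=-1, Throughput=9]  = 12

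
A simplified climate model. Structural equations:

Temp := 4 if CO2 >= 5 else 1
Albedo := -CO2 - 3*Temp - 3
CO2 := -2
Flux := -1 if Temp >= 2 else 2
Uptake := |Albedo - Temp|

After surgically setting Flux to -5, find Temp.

The intervention breaks the incoming arrows to Flux: Flux := -1 if Temp >= 2 else 2 no longer applies, and Flux = -5.
Since Temp is not a descendant of the intervened variable, it is unaffected.
Temp = 4 if CO2 >= 5 else 1  [with CO2=-2]  = 1

1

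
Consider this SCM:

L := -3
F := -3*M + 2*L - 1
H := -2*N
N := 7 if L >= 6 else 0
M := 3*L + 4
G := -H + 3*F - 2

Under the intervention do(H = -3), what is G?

25

The intervention breaks the incoming arrows to H: H := -2*N no longer applies, and H = -3.
M = 3*L + 4  [with L=-3]  = -5
F = -3*M + 2*L - 1  [with M=-5, L=-3]  = 8
G = -H + 3*F - 2  [with H=-3, F=8]  = 25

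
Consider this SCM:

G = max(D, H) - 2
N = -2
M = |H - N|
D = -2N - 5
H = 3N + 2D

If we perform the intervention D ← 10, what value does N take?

Under do(D=10), the mechanism D = -2N - 5 is discarded; D is fixed at 10.
N is not downstream of the intervention, so its value is determined by the original equations.

-2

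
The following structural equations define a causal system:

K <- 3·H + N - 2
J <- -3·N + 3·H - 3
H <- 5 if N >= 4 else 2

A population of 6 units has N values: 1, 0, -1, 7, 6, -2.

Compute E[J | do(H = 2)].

Under do(H=2), H's equation is replaced by H=2 for every unit. Per-unit J: 0, 3, 6, -18, -15, 9. Mean = -2.5.

-2.5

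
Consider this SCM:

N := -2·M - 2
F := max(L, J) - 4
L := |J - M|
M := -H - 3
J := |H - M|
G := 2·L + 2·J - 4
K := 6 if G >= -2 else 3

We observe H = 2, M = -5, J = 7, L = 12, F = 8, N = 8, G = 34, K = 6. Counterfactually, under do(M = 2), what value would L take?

2

Under do(M=2), the mechanism M := -H - 3 is discarded; M is fixed at 2.
J = |H - M|  [with H=2, M=2]  = 0
L = |J - M|  [with J=0, M=2]  = 2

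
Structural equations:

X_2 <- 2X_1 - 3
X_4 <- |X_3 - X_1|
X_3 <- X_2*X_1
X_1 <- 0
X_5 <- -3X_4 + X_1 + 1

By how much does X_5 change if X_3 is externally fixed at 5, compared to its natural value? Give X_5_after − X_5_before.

do(X_3=5) replaces the equation X_3 <- X_2*X_1 with the constant X_3 = 5.
X_4 = |X_3 - X_1|  [with X_3=5, X_1=0]  = 5
X_5 = -3X_4 + X_1 + 1  [with X_4=5, X_1=0]  = -14
Without intervention: X_2 = 2X_1 - 3  [with X_1=0]  = -3; X_3 = X_2*X_1  [with X_2=-3, X_1=0]  = 0; X_4 = |X_3 - X_1|  [with X_3=0, X_1=0]  = 0; X_5 = -3X_4 + X_1 + 1  [with X_4=0, X_1=0]  = 1.
Change = -14 − 1 = -15.

-15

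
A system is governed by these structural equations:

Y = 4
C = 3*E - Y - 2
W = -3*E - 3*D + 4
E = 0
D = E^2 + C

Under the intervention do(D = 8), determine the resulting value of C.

Under do(D=8), the mechanism D = E^2 + C is discarded; D is fixed at 8.
Since C is not a descendant of the intervened variable, it is unaffected.
C = 3*E - Y - 2  [with E=0, Y=4]  = -6

-6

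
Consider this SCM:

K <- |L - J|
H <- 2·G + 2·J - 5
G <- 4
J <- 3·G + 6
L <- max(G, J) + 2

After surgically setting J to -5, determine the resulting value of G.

Under do(J=-5), the mechanism J <- 3·G + 6 is discarded; J is fixed at -5.
G is not downstream of the intervention, so its value is determined by the original equations.

4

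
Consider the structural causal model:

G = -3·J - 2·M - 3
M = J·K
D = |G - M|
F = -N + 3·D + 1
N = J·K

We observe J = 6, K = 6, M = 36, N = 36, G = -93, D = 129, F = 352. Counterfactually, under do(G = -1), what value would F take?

Under do(G=-1), the mechanism G = -3·J - 2·M - 3 is discarded; G is fixed at -1.
M = J·K  [with J=6, K=6]  = 36
N = J·K  [with J=6, K=6]  = 36
D = |G - M|  [with G=-1, M=36]  = 37
F = -N + 3·D + 1  [with N=36, D=37]  = 76

76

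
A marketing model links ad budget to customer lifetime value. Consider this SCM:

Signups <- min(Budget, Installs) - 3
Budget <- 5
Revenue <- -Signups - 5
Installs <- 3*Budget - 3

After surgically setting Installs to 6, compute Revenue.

Under do(Installs=6), the mechanism Installs <- 3*Budget - 3 is discarded; Installs is fixed at 6.
Signups = min(Budget, Installs) - 3  [with Budget=5, Installs=6]  = 2
Revenue = -Signups - 5  [with Signups=2]  = -7

-7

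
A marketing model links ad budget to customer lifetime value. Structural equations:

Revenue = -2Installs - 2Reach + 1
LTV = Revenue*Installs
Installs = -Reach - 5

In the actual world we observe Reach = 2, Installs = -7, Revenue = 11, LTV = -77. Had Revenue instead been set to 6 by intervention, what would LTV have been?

-42

The intervention breaks the incoming arrows to Revenue: Revenue = -2Installs - 2Reach + 1 no longer applies, and Revenue = 6.
Installs = -Reach - 5  [with Reach=2]  = -7
LTV = Revenue*Installs  [with Revenue=6, Installs=-7]  = -42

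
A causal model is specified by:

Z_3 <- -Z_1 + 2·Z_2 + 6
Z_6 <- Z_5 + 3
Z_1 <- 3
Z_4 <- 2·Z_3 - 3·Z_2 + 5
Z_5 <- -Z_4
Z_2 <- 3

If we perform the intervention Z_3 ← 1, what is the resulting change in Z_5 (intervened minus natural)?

do(Z_3=1) replaces the equation Z_3 <- -Z_1 + 2·Z_2 + 6 with the constant Z_3 = 1.
Z_4 = 2·Z_3 - 3·Z_2 + 5  [with Z_3=1, Z_2=3]  = -2
Z_5 = -Z_4  [with Z_4=-2]  = 2
Without intervention: Z_3 = -Z_1 + 2·Z_2 + 6  [with Z_1=3, Z_2=3]  = 9; Z_4 = 2·Z_3 - 3·Z_2 + 5  [with Z_3=9, Z_2=3]  = 14; Z_5 = -Z_4  [with Z_4=14]  = -14.
Change = 2 − (-14) = 16.

16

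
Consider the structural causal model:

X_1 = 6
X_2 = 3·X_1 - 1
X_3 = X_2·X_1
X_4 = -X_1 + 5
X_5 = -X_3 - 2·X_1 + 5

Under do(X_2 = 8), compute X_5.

do(X_2=8) replaces the equation X_2 = 3·X_1 - 1 with the constant X_2 = 8.
X_3 = X_2·X_1  [with X_2=8, X_1=6]  = 48
X_5 = -X_3 - 2·X_1 + 5  [with X_3=48, X_1=6]  = -55

-55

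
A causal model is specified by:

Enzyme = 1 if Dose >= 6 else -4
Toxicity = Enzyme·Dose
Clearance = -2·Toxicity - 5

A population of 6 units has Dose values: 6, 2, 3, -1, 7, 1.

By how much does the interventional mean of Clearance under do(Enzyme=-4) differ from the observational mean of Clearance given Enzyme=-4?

14

do(Enzyme=-4) breaks Enzyme's dependence on Dose. With Enzyme=-4 fixed, Clearance across the units is 43, 11, 19, -13, 51, 3, mean 19.
E[Clearance|Enzyme=-4] averages over only the 4 units with Enzyme=-4 (Dose = 2, 3, -1, 1): Clearance = 11, 19, -13, 3, mean 5.
Difference = 19 − 5 = 14.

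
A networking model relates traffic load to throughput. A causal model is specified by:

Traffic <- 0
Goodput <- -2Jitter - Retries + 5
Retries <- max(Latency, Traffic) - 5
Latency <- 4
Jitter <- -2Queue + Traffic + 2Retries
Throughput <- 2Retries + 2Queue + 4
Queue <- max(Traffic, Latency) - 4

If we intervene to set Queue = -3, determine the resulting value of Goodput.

-2

The intervention breaks the incoming arrows to Queue: Queue <- max(Traffic, Latency) - 4 no longer applies, and Queue = -3.
Retries = max(Latency, Traffic) - 5  [with Latency=4, Traffic=0]  = -1
Jitter = -2Queue + Traffic + 2Retries  [with Queue=-3, Traffic=0, Retries=-1]  = 4
Goodput = -2Jitter - Retries + 5  [with Jitter=4, Retries=-1]  = -2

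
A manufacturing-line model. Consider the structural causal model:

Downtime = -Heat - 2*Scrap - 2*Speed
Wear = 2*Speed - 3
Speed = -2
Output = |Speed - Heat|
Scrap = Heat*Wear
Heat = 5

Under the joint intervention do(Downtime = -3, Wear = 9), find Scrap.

Under do(Downtime = -3, Wear = 9), each intervened variable's structural equation is replaced by its fixed value.
Scrap = Heat*Wear  [with Heat=5, Wear=9]  = 45

45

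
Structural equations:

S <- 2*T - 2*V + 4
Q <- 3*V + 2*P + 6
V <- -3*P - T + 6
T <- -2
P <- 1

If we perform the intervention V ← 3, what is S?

The intervention breaks the incoming arrows to V: V <- -3*P - T + 6 no longer applies, and V = 3.
S = 2*T - 2*V + 4  [with T=-2, V=3]  = -6

-6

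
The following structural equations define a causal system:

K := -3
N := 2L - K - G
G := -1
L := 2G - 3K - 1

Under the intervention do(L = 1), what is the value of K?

Under do(L=1), the mechanism L := 2G - 3K - 1 is discarded; L is fixed at 1.
Since K is not a descendant of the intervened variable, it is unaffected.

-3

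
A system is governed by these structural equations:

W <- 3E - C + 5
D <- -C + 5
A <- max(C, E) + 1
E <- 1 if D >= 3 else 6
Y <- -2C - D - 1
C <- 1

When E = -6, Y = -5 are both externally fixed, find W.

The joint intervention fixes E = -6, Y = -5, removing each variable's own equation.
W = 3E - C + 5  [with E=-6, C=1]  = -14

-14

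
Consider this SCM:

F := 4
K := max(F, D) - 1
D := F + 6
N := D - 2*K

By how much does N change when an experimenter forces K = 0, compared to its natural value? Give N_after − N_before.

18

The intervention breaks the incoming arrows to K: K := max(F, D) - 1 no longer applies, and K = 0.
D = F + 6  [with F=4]  = 10
N = D - 2*K  [with D=10, K=0]  = 10
Without intervention: D = F + 6  [with F=4]  = 10; K = max(F, D) - 1  [with F=4, D=10]  = 9; N = D - 2*K  [with D=10, K=9]  = -8.
Change = 10 − (-8) = 18.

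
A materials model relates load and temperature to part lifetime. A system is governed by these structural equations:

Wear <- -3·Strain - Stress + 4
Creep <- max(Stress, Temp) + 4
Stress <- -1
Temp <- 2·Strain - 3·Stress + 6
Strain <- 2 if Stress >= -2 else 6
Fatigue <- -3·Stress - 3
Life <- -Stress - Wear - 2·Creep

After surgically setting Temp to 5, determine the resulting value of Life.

-16

The intervention breaks the incoming arrows to Temp: Temp <- 2·Strain - 3·Stress + 6 no longer applies, and Temp = 5.
Strain = 2 if Stress >= -2 else 6  [with Stress=-1]  = 2
Creep = max(Stress, Temp) + 4  [with Stress=-1, Temp=5]  = 9
Wear = -3·Strain - Stress + 4  [with Strain=2, Stress=-1]  = -1
Life = -Stress - Wear - 2·Creep  [with Stress=-1, Wear=-1, Creep=9]  = -16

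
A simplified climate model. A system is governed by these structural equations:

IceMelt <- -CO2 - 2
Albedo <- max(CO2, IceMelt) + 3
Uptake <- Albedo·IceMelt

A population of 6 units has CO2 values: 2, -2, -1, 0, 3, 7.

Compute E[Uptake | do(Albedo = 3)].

Every unit gets Albedo=3 under the intervention. Uptake values become -12, 0, -3, -6, -15, -27; E[Uptake|do(Albedo=3)] = -10.5.

-10.5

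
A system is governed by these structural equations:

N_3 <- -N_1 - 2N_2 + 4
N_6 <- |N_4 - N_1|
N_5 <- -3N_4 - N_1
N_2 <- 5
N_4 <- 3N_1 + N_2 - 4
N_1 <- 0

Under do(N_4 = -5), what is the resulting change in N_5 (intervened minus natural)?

Intervening sets N_4 = -5 and removes its equation (N_4 <- 3N_1 + N_2 - 4).
N_5 = -3N_4 - N_1  [with N_4=-5, N_1=0]  = 15
Without intervention: N_4 = 3N_1 + N_2 - 4  [with N_1=0, N_2=5]  = 1; N_5 = -3N_4 - N_1  [with N_4=1, N_1=0]  = -3.
Change = 15 − (-3) = 18.

18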